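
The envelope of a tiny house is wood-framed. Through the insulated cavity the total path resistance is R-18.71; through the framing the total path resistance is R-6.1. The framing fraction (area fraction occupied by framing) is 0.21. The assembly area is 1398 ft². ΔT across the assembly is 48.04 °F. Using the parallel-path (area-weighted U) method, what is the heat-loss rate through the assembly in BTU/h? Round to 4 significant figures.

5148 BTU/h

U_eff = 0.79/18.71 + 0.21/6.1 = 0.042223 + 0.034426 = 0.07665
R_eff = 1/U_eff = 13.046 ft²·°F·h/BTU
Q = 1398 × 48.04 / 13.046 = 5147.8 BTU/h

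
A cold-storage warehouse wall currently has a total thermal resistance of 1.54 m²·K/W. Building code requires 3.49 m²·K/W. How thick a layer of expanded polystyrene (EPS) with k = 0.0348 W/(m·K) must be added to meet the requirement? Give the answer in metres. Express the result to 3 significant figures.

ΔR = 3.49 − 1.54 = 1.95 m²·K/W
L = ΔR × k = 1.95 × 0.0348 = 0.06786 m

0.0679 m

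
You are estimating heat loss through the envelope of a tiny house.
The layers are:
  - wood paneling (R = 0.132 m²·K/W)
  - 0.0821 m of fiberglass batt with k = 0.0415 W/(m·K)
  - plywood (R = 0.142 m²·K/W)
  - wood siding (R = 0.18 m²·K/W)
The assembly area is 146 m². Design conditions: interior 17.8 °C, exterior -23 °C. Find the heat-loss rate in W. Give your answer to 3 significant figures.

0.0821/0.0415 = 1.978
R_total = 0.132 + 1.978 + 0.142 + 0.18 = 2.432 m²·K/W
Q = A·ΔT/R = 146 × (17.8 − (-23)) / 2.432 = 2449 W

2450 W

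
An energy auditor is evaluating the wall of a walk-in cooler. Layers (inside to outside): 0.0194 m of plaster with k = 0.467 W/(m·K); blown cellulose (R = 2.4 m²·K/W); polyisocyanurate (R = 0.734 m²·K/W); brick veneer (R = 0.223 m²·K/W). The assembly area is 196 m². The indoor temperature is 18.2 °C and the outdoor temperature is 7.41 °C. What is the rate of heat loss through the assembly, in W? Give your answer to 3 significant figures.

0.0194/0.467 = 0.04154
R_total = 0.04154 + 2.4 + 0.734 + 0.223 = 3.399 m²·K/W
Q = A·ΔT/R = 196 × (18.2 − 7.41) / 3.399 = 622.3 W

622 W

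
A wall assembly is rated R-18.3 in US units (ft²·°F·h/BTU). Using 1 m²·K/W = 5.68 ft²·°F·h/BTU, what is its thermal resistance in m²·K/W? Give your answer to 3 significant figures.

R_SI = 18.3/5.68 = 3.222

3.22 m²·K/W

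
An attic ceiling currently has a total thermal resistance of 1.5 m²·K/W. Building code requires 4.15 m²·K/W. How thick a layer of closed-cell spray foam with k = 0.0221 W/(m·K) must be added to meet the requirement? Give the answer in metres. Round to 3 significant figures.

0.0586 m

ΔR = 4.15 − 1.5 = 2.65 m²·K/W
L = ΔR × k = 2.65 × 0.0221 = 0.05857 m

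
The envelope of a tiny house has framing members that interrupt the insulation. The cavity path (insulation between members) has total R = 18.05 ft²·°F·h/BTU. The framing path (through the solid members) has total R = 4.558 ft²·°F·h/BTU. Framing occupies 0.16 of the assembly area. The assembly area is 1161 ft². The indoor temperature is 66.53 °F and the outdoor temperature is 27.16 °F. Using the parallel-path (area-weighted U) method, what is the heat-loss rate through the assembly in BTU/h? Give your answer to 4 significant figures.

3732 BTU/h

U_eff = 0.84/18.05 + 0.16/4.558 = 0.046537 + 0.035103 = 0.081641
R_eff = 1/U_eff = 12.249 ft²·°F·h/BTU
Q = 1161 × (66.53 − 27.16) / 12.249 = 3731.7 BTU/h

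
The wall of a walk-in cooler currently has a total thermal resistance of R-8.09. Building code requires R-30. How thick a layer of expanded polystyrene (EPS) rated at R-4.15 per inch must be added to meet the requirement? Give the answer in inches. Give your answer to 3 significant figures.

5.28 in

ΔR = 30 − 8.09 = 21.91 ft²·°F·h/BTU
L = ΔR / (R/in) = 21.91/4.15 = 5.28 in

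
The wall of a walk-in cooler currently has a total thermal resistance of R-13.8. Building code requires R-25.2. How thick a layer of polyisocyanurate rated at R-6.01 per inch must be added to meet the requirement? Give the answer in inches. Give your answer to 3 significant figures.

ΔR = 25.2 − 13.8 = 11.4 ft²·°F·h/BTU
L = ΔR / (R/in) = 11.4/6.01 = 1.897 in

1.90 in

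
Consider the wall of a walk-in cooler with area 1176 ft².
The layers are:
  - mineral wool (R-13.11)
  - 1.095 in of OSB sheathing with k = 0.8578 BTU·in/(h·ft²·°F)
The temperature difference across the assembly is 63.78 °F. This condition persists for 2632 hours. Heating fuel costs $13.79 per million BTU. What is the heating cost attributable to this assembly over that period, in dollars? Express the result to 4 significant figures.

189.2 dollars

1.095/0.8578 = 1.2765
R_total = 13.11 + 1.2765 = 14.387 ft²·°F·h/BTU
Q = 1176 × 63.78 / 14.387 = 5213.6 BTU/h
E = 5213.6 × 2632 = 13722000 BTU
Cost = 13722000/10⁶ × 13.79 = $189.23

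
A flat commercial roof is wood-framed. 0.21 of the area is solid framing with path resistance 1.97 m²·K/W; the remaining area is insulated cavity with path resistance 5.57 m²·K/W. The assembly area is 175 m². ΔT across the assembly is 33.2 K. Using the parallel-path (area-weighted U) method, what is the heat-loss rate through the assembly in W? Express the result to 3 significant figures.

U_eff = 0.79/5.57 + 0.21/1.97 = 0.1418 + 0.1066 = 0.2484
R_eff = 1/U_eff = 4.025 m²·K/W
Q = 175 × 33.2 / 4.025 = 1443 W

1440 W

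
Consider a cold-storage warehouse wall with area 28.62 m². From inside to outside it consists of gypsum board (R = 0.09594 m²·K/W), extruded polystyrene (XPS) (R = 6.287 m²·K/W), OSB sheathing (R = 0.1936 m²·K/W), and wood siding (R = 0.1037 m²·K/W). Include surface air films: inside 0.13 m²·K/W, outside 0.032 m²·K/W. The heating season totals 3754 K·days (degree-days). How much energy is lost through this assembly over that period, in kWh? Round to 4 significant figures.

R_total = 0.13 + 0.09594 + 6.287 + 0.1936 + 0.1037 + 0.032 = 6.8422 m²·K/W
E = A × HDD × 24 / R / 1000 = 28.62 × 3754 × 24 / 6.8422 / 1000 = 376.86 kWh

376.9 kWh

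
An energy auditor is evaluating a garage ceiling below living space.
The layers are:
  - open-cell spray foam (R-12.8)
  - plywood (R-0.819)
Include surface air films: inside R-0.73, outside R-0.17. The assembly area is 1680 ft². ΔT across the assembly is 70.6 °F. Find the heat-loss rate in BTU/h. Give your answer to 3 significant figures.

R_total = 0.73 + 12.8 + 0.819 + 0.17 = 14.52 ft²·°F·h/BTU
Q = A·ΔT/R = 1680 × 70.6 / 14.52 = 8169 BTU/h

8170 BTU/h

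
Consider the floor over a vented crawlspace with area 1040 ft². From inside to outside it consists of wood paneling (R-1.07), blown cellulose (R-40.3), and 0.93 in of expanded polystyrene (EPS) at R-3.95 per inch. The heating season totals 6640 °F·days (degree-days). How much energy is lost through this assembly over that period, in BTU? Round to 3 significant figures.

3680000 BTU

0.93 × 3.95 = 3.674
R_total = 1.07 + 40.3 + 3.674 = 45.04 ft²·°F·h/BTU
E = A × HDD × 24 / R = 1040 × 6640 × 24 / 45.04 = 3679000 BTU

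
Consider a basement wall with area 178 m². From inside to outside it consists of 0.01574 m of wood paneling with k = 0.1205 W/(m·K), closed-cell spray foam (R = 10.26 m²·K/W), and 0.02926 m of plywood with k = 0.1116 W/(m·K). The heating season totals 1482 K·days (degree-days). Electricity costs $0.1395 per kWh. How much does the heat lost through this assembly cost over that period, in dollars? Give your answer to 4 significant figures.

0.01574/0.1205 = 0.13062
0.02926/0.1116 = 0.26219
R_total = 0.13062 + 10.26 + 0.26219 = 10.653 m²·K/W
E = A × HDD × 24 / R / 1000 = 178 × 1482 × 24 / 10.653 / 1000 = 594.31 kWh
Cost = 594.31 × 0.1395 = $82.907

82.91 dollars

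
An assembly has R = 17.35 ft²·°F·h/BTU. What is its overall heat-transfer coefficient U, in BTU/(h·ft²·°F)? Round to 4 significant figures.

0.05764 BTU/(h·ft²·°F)

U = 1/R = 1/17.35 = 0.057637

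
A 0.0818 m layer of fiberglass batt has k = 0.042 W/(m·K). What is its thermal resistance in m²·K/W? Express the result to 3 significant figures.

R = L/k = 0.0818/0.042 = 1.948 m²·K/W

1.95 m²·K/W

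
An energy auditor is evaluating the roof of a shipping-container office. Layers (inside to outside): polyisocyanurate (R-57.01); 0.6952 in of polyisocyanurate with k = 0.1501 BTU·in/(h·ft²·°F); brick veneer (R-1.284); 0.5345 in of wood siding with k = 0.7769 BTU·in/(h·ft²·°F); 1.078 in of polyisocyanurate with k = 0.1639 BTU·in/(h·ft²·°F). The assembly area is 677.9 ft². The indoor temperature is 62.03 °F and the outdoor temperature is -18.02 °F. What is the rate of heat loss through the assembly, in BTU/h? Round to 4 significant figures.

773.1 BTU/h

0.6952/0.1501 = 4.6316
0.5345/0.7769 = 0.68799
1.078/0.1639 = 6.5772
R_total = 57.01 + 4.6316 + 1.284 + 0.68799 + 6.5772 = 70.191 ft²·°F·h/BTU
Q = A·ΔT/R = 677.9 × (62.03 − (-18.02)) / 70.191 = 773.12 BTU/h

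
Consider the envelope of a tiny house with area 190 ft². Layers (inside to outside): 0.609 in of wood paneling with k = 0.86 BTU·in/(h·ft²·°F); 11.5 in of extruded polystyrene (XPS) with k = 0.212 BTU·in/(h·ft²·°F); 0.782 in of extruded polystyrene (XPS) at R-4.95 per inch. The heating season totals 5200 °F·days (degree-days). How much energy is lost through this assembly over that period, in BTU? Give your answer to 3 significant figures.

0.609/0.86 = 0.7081
11.5/0.212 = 54.25
0.782 × 4.95 = 3.871
R_total = 0.7081 + 54.25 + 3.871 = 58.82 ft²·°F·h/BTU
E = A × HDD × 24 / R = 190 × 5200 × 24 / 58.82 = 403100 BTU

403000 BTU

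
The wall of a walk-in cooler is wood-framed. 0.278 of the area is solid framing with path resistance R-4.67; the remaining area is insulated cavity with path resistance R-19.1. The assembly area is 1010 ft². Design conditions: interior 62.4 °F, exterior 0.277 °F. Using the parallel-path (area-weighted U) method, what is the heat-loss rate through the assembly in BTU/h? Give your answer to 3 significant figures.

6110 BTU/h

U_eff = 0.722/19.1 + 0.278/4.67 = 0.0378 + 0.05953 = 0.09733
R_eff = 1/U_eff = 10.27 ft²·°F·h/BTU
Q = 1010 × (62.4 − 0.277) / 10.27 = 6107 BTU/h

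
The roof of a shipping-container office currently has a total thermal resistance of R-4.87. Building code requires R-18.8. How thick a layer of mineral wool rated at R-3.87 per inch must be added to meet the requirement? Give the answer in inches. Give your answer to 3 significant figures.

ΔR = 18.8 − 4.87 = 13.93 ft²·°F·h/BTU
L = ΔR / (R/in) = 13.93/3.87 = 3.599 in

3.60 in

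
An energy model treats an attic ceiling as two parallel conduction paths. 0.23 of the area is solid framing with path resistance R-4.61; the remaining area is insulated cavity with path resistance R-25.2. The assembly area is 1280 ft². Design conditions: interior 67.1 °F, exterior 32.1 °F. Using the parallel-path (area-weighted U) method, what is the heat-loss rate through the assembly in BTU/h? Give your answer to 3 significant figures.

U_eff = 0.77/25.2 + 0.23/4.61 = 0.03056 + 0.04989 = 0.08045
R_eff = 1/U_eff = 12.43 ft²·°F·h/BTU
Q = 1280 × (67.1 − 32.1) / 12.43 = 3604 BTU/h

3600 BTU/h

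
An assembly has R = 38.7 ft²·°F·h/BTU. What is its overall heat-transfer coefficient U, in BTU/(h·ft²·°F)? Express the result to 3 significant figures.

U = 1/R = 1/38.7 = 0.02584

0.0258 BTU/(h·ft²·°F)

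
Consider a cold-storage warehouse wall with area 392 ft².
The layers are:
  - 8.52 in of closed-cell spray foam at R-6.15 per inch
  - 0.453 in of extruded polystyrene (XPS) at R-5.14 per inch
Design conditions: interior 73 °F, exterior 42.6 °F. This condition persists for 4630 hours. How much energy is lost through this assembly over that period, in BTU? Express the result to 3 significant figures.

8.52 × 6.15 = 52.4
0.453 × 5.14 = 2.328
R_total = 52.4 + 2.328 = 54.73 ft²·°F·h/BTU
Q = 392 × (73 − 42.6) / 54.73 = 217.8 BTU/h
E = 217.8 × 4630 = 1008000 BTU

1010000 BTU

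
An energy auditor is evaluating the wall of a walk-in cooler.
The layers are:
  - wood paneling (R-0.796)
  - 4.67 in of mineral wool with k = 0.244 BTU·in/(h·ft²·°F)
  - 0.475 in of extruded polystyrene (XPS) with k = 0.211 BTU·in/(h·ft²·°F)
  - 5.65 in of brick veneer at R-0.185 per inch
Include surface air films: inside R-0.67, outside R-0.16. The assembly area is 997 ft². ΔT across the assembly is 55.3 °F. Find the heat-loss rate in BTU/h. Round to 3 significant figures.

4.67/0.244 = 19.14
0.475/0.211 = 2.251
5.65 × 0.185 = 1.045
R_total = 0.67 + 0.796 + 19.14 + 2.251 + 1.045 + 0.16 = 24.06 ft²·°F·h/BTU
Q = A·ΔT/R = 997 × 55.3 / 24.06 = 2291 BTU/h

2290 BTU/h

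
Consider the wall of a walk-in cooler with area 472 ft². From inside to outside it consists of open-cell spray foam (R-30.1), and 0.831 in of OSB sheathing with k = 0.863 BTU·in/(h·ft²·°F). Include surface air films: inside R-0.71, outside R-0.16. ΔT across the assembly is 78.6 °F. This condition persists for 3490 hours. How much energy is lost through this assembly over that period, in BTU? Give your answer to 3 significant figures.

4050000 BTU

0.831/0.863 = 0.9629
R_total = 0.71 + 30.1 + 0.9629 + 0.16 = 31.93 ft²·°F·h/BTU
Q = 472 × 78.6 / 31.93 = 1162 BTU/h
E = 1162 × 3490 = 4055000 BTU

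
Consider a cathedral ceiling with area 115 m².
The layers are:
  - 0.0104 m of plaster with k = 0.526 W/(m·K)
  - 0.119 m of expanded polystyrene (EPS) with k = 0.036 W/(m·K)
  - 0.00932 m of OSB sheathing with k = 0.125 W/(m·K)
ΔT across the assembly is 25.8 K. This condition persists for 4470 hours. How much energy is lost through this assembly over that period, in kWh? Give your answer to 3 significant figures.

3900 kWh

0.0104/0.526 = 0.01977
0.119/0.036 = 3.306
0.00932/0.125 = 0.07456
R_total = 0.01977 + 3.306 + 0.07456 = 3.4 m²·K/W
Q = 115 × 25.8 / 3.4 = 872.7 W
E = 872.7 W × 4470 h / 1000 = 3901 kWh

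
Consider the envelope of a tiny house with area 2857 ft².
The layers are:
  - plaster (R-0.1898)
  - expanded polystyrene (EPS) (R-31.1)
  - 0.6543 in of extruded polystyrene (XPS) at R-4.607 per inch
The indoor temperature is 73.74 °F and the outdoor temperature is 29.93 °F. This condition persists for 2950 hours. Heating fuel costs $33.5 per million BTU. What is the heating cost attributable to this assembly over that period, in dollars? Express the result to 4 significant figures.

0.6543 × 4.607 = 3.0144
R_total = 0.1898 + 31.1 + 3.0144 = 34.304 ft²·°F·h/BTU
Q = 2857 × (73.74 − 29.93) / 34.304 = 3648.7 BTU/h
E = 3648.7 × 2950 = 10764000 BTU
Cost = 10764000/10⁶ × 33.5 = $360.58

360.6 dollars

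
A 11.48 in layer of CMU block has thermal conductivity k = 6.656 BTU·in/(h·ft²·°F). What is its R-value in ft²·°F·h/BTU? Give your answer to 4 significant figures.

R = L/k = 11.48/6.656 = 1.7248 ft²·°F·h/BTU

1.725 ft²·°F·h/BTU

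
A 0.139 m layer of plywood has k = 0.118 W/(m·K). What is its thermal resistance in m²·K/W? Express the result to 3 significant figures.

R = L/k = 0.139/0.118 = 1.178 m²·K/W

1.18 m²·K/W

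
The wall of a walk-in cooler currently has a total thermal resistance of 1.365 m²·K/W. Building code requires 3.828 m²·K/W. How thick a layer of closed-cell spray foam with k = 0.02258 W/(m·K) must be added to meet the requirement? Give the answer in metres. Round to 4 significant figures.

0.05561 m

ΔR = 3.828 − 1.365 = 2.463 m²·K/W
L = ΔR × k = 2.463 × 0.02258 = 0.055615 m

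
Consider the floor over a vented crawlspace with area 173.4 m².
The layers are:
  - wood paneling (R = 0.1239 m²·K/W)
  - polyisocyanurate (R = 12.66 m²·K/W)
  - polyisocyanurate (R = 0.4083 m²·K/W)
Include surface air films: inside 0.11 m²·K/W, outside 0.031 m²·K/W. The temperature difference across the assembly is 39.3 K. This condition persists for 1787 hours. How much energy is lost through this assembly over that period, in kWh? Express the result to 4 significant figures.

913.3 kWh

R_total = 0.11 + 0.1239 + 12.66 + 0.4083 + 0.031 = 13.333 m²·K/W
Q = 173.4 × 39.3 / 13.333 = 511.1 W
E = 511.1 W × 1787 h / 1000 = 913.34 kWh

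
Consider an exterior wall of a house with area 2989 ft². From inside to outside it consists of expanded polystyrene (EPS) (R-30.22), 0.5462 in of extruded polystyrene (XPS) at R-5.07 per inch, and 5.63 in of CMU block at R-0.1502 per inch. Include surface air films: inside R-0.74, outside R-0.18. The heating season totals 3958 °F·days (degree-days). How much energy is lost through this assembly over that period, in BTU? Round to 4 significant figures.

0.5462 × 5.07 = 2.7692
5.63 × 0.1502 = 0.84563
R_total = 0.74 + 30.22 + 2.7692 + 0.84563 + 0.18 = 34.755 ft²·°F·h/BTU
E = A × HDD × 24 / R = 2989 × 3958 × 24 / 34.755 = 8169500 BTU

8170000 BTU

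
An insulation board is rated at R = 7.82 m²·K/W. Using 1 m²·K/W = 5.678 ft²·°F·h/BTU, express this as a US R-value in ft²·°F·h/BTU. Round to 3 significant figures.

44.4 ft²·°F·h/BTU

R_US = 7.82 × 5.678 = 44.4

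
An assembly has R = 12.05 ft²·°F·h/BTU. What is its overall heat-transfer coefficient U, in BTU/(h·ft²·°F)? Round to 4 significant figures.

0.08299 BTU/(h·ft²·°F)

U = 1/R = 1/12.05 = 0.082988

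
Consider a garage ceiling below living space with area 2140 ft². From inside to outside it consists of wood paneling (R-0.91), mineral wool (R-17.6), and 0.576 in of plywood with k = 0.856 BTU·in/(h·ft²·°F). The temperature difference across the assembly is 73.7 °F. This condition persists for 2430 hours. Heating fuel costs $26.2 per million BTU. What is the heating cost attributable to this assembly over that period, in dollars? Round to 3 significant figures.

523 dollars

0.576/0.856 = 0.6729
R_total = 0.91 + 17.6 + 0.6729 = 19.18 ft²·°F·h/BTU
Q = 2140 × 73.7 / 19.18 = 8222 BTU/h
E = 8222 × 2430 = 19980000 BTU
Cost = 19980000/10⁶ × 26.2 = $523.4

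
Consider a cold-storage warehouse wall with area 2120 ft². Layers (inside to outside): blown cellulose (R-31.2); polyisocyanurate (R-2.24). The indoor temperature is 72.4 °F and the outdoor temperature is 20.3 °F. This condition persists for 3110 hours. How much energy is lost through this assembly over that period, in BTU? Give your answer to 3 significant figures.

10300000 BTU

R_total = 31.2 + 2.24 = 33.44 ft²·°F·h/BTU
Q = 2120 × (72.4 − 20.3) / 33.44 = 3303 BTU/h
E = 3303 × 3110 = 10270000 BTU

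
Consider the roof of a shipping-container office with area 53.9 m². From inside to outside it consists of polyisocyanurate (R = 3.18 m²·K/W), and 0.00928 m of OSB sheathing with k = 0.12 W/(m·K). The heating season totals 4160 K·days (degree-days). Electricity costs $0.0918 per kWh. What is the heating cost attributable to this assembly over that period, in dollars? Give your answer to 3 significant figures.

0.00928/0.12 = 0.07733
R_total = 3.18 + 0.07733 = 3.257 m²·K/W
E = A × HDD × 24 / R / 1000 = 53.9 × 4160 × 24 / 3.257 / 1000 = 1652 kWh
Cost = 1652 × 0.0918 = $151.7

152 dollars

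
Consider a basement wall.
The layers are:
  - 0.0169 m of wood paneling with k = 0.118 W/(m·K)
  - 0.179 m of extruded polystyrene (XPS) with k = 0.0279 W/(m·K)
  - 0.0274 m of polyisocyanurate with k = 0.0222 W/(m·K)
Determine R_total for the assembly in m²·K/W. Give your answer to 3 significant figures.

7.79 m²·K/W

0.0169/0.118 = 0.1432
0.179/0.0279 = 6.416
0.0274/0.0222 = 1.234
R_total = 0.1432 + 6.416 + 1.234 = 7.793 m²·K/W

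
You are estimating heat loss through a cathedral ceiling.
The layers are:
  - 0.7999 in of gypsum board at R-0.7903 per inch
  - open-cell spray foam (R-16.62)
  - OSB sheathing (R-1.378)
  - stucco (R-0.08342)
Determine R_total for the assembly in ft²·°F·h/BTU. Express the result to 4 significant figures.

0.7999 × 0.7903 = 0.63216
R_total = 0.63216 + 16.62 + 1.378 + 0.08342 = 18.714 ft²·°F·h/BTU

18.71 ft²·°F·h/BTU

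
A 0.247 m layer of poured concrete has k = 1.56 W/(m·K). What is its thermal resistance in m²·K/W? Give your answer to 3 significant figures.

R = L/k = 0.247/1.56 = 0.1583 m²·K/W

0.158 m²·K/W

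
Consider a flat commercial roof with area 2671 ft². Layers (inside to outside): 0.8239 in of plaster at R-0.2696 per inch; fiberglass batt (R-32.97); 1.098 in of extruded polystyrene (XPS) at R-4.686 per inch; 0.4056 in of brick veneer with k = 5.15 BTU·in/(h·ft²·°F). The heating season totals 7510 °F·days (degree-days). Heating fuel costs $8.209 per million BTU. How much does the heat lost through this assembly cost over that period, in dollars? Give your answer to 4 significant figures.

0.8239 × 0.2696 = 0.22212
1.098 × 4.686 = 5.1452
0.4056/5.15 = 0.078757
R_total = 0.22212 + 32.97 + 5.1452 + 0.078757 = 38.416 ft²·°F·h/BTU
E = A × HDD × 24 / R = 2671 × 7510 × 24 / 38.416 = 12532000 BTU
Cost = 12532000/10⁶ × 8.209 = $102.87

102.9 dollars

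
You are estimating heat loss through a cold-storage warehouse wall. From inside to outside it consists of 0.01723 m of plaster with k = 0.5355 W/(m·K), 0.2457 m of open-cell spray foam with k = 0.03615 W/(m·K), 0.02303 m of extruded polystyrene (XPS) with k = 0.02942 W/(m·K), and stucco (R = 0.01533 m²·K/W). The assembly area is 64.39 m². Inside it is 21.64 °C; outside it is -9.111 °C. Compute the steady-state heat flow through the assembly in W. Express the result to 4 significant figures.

259.6 W

0.01723/0.5355 = 0.032176
0.2457/0.03615 = 6.7967
0.02303/0.02942 = 0.7828
R_total = 0.032176 + 6.7967 + 0.7828 + 0.01533 = 7.627 m²·K/W
Q = A·ΔT/R = 64.39 × (21.64 − (-9.111)) / 7.627 = 259.61 W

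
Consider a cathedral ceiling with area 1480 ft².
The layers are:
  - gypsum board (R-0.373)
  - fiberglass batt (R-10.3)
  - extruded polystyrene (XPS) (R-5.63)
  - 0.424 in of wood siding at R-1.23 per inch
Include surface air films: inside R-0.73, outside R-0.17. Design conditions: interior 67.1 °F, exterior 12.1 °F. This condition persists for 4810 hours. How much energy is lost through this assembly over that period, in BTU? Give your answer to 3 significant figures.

22100000 BTU

0.424 × 1.23 = 0.5215
R_total = 0.73 + 0.373 + 10.3 + 5.63 + 0.5215 + 0.17 = 17.72 ft²·°F·h/BTU
Q = 1480 × (67.1 − 12.1) / 17.72 = 4593 BTU/h
E = 4593 × 4810 = 22090000 BTU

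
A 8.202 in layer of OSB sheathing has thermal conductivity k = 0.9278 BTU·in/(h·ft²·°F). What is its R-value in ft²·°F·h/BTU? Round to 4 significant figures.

8.840 ft²·°F·h/BTU

R = L/k = 8.202/0.9278 = 8.8403 ft²·°F·h/BTU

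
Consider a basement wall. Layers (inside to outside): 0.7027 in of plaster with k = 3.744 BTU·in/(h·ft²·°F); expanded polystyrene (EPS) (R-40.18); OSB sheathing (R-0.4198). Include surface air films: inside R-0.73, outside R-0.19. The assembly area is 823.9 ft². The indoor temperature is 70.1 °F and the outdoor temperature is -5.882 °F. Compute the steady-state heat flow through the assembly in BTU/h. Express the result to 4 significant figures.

1501 BTU/h

0.7027/3.744 = 0.18769
R_total = 0.73 + 0.18769 + 40.18 + 0.4198 + 0.19 = 41.707 ft²·°F·h/BTU
Q = A·ΔT/R = 823.9 × (70.1 − (-5.882)) / 41.707 = 1501 BTU/h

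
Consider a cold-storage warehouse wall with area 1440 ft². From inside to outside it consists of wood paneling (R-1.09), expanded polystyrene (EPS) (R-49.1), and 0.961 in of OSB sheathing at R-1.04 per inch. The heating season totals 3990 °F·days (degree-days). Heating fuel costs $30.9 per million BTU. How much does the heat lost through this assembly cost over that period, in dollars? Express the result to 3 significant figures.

0.961 × 1.04 = 0.9994
R_total = 1.09 + 49.1 + 0.9994 = 51.19 ft²·°F·h/BTU
E = A × HDD × 24 / R = 1440 × 3990 × 24 / 51.19 = 2694000 BTU
Cost = 2694000/10⁶ × 30.9 = $83.24

83.2 dollars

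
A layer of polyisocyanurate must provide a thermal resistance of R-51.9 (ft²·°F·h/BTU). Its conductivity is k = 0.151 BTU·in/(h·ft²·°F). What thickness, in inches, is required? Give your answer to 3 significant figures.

7.84 in

L = R × k = 51.9 × 0.151 = 7.837 in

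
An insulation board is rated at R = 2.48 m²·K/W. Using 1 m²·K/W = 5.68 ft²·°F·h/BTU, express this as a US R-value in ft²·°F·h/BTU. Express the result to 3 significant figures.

R_US = 2.48 × 5.68 = 14.09

14.1 ft²·°F·h/BTU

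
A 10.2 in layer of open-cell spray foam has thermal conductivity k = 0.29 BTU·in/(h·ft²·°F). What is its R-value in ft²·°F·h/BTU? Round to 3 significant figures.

35.2 ft²·°F·h/BTU

R = L/k = 10.2/0.29 = 35.17 ft²·°F·h/BTU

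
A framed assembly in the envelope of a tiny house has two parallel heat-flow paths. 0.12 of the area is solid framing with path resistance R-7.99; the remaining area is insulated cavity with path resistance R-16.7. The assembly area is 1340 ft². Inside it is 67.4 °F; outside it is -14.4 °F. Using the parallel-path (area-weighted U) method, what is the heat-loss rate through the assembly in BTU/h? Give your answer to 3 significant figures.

U_eff = 0.88/16.7 + 0.12/7.99 = 0.05269 + 0.01502 = 0.06771
R_eff = 1/U_eff = 14.77 ft²·°F·h/BTU
Q = 1340 × (67.4 − (-14.4)) / 14.77 = 7422 BTU/h

7420 BTU/h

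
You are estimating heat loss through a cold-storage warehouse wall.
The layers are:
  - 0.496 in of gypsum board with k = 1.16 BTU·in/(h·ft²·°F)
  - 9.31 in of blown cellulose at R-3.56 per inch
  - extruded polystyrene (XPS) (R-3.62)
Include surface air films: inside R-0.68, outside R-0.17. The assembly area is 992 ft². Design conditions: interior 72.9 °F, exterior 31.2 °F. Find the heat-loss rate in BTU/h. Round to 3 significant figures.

1090 BTU/h

0.496/1.16 = 0.4276
9.31 × 3.56 = 33.14
R_total = 0.68 + 0.4276 + 33.14 + 3.62 + 0.17 = 38.04 ft²·°F·h/BTU
Q = A·ΔT/R = 992 × (72.9 − 31.2) / 38.04 = 1087 BTU/h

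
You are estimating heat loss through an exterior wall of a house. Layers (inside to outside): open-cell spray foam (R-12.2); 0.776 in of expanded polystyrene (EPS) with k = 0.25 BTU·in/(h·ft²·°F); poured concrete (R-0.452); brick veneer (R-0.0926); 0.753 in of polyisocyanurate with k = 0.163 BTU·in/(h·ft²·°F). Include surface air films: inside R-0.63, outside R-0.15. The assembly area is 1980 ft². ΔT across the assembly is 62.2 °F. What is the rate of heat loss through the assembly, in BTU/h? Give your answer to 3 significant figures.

5800 BTU/h

0.776/0.25 = 3.104
0.753/0.163 = 4.62
R_total = 0.63 + 12.2 + 3.104 + 0.452 + 0.0926 + 4.62 + 0.15 = 21.25 ft²·°F·h/BTU
Q = A·ΔT/R = 1980 × 62.2 / 21.25 = 5796 BTU/h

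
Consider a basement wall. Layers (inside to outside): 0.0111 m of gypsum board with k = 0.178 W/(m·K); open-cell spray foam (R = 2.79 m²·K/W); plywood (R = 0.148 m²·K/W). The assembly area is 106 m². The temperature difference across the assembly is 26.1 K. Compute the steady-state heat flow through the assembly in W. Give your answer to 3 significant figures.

0.0111/0.178 = 0.06236
R_total = 0.06236 + 2.79 + 0.148 = 3 m²·K/W
Q = A·ΔT/R = 106 × 26.1 / 3 = 922.1 W

922 W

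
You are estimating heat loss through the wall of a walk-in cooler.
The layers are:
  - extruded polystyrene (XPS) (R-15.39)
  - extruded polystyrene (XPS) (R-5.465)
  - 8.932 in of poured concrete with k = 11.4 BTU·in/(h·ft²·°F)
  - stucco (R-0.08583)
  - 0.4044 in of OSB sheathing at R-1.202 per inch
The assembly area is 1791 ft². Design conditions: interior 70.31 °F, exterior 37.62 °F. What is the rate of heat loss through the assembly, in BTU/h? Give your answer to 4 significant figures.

2636 BTU/h

8.932/11.4 = 0.78351
0.4044 × 1.202 = 0.48609
R_total = 15.39 + 5.465 + 0.78351 + 0.08583 + 0.48609 = 22.21 ft²·°F·h/BTU
Q = A·ΔT/R = 1791 × (70.31 − 37.62) / 22.21 = 2636 BTU/h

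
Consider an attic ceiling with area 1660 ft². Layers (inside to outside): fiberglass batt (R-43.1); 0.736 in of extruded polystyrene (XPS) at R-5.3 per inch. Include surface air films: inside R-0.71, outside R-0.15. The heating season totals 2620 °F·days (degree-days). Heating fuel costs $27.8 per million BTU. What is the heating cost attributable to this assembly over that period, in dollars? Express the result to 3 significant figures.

60.6 dollars

0.736 × 5.3 = 3.901
R_total = 0.71 + 43.1 + 3.901 + 0.15 = 47.86 ft²·°F·h/BTU
E = A × HDD × 24 / R = 1660 × 2620 × 24 / 47.86 = 2181000 BTU
Cost = 2181000/10⁶ × 27.8 = $60.63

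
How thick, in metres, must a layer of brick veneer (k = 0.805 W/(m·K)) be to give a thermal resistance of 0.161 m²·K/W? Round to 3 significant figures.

L = R·k = 0.161 × 0.805 = 0.1296 m

0.130 m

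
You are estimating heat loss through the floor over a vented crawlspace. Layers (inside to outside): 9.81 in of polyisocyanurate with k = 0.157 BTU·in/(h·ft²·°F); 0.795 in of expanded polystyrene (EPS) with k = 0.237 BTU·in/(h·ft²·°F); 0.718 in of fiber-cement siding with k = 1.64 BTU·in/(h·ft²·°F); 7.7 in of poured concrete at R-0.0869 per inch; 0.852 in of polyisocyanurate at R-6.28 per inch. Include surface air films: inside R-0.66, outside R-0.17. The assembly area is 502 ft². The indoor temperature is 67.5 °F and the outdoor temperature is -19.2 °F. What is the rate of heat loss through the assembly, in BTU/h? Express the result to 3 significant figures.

9.81/0.157 = 62.48
0.795/0.237 = 3.354
0.718/1.64 = 0.4378
7.7 × 0.0869 = 0.6691
0.852 × 6.28 = 5.351
R_total = 0.66 + 62.48 + 3.354 + 0.4378 + 0.6691 + 5.351 + 0.17 = 73.13 ft²·°F·h/BTU
Q = A·ΔT/R = 502 × (67.5 − (-19.2)) / 73.13 = 595.2 BTU/h

595 BTU/h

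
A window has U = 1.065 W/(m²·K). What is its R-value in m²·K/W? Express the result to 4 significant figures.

0.9390 m²·K/W

R = 1/U = 1/1.065 = 0.93897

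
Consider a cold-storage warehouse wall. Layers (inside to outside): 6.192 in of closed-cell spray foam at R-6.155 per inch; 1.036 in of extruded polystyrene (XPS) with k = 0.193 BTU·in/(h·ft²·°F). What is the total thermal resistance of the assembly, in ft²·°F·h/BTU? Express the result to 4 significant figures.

43.48 ft²·°F·h/BTU

6.192 × 6.155 = 38.112
1.036/0.193 = 5.3679
R_total = 38.112 + 5.3679 = 43.48 ft²·°F·h/BTU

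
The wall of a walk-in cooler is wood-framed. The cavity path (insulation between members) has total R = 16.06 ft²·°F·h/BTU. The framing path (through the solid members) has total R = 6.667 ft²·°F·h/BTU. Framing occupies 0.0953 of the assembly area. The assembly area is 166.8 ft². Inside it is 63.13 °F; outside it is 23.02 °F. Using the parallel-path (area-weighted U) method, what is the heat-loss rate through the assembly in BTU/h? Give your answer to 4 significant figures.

472.5 BTU/h

U_eff = 0.9047/16.06 + 0.0953/6.667 = 0.056333 + 0.014294 = 0.070627
R_eff = 1/U_eff = 14.159 ft²·°F·h/BTU
Q = 166.8 × (63.13 − 23.02) / 14.159 = 472.52 BTU/h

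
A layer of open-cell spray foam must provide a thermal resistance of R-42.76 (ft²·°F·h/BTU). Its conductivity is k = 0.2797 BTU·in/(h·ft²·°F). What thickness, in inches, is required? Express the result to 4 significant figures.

11.96 in

L = R × k = 42.76 × 0.2797 = 11.96 in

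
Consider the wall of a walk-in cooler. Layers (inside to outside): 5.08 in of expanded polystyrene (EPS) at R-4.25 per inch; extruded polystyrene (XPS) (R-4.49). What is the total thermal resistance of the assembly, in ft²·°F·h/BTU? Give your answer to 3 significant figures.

26.1 ft²·°F·h/BTU

5.08 × 4.25 = 21.59
R_total = 21.59 + 4.49 = 26.08 ft²·°F·h/BTU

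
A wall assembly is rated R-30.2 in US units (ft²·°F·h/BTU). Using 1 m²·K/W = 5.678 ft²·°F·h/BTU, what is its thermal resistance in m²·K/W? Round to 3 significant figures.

R_SI = 30.2/5.678 = 5.319

5.32 m²·K/W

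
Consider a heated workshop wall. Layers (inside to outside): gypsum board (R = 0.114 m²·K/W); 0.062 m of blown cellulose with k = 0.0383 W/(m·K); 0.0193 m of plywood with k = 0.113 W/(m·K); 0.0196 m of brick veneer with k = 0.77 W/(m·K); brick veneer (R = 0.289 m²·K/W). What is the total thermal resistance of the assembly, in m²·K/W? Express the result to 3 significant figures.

2.22 m²·K/W

0.062/0.0383 = 1.619
0.0193/0.113 = 0.1708
0.0196/0.77 = 0.02545
R_total = 0.114 + 1.619 + 0.1708 + 0.02545 + 0.289 = 2.218 m²·K/W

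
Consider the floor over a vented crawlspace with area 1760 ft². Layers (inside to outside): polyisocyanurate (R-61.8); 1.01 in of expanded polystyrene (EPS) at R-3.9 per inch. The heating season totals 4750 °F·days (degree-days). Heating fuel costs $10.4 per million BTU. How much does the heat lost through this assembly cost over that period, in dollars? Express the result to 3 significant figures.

31.7 dollars

1.01 × 3.9 = 3.939
R_total = 61.8 + 3.939 = 65.74 ft²·°F·h/BTU
E = A × HDD × 24 / R = 1760 × 4750 × 24 / 65.74 = 3052000 BTU
Cost = 3052000/10⁶ × 10.4 = $31.74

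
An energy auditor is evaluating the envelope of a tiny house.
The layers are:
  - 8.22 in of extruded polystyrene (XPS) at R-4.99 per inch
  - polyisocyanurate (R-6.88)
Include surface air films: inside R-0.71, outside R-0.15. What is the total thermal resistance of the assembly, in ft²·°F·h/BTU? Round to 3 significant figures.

8.22 × 4.99 = 41.02
R_total = 0.71 + 41.02 + 6.88 + 0.15 = 48.76 ft²·°F·h/BTU

48.8 ft²·°F·h/BTU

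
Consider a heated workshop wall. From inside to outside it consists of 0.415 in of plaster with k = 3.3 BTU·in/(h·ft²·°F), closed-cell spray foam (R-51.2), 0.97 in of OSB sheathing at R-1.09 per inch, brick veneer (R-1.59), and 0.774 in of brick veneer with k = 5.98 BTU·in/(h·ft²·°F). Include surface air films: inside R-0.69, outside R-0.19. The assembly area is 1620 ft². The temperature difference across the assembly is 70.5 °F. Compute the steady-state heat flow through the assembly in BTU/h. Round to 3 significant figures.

2080 BTU/h

0.415/3.3 = 0.1258
0.97 × 1.09 = 1.057
0.774/5.98 = 0.1294
R_total = 0.69 + 0.1258 + 51.2 + 1.057 + 1.59 + 0.1294 + 0.19 = 54.98 ft²·°F·h/BTU
Q = A·ΔT/R = 1620 × 70.5 / 54.98 = 2077 BTU/h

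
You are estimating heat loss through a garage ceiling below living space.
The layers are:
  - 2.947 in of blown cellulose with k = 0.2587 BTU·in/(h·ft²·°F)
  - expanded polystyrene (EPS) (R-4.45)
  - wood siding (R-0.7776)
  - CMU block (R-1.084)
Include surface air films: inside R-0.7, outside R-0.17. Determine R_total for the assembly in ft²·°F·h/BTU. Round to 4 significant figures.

18.57 ft²·°F·h/BTU

2.947/0.2587 = 11.392
R_total = 0.7 + 11.392 + 4.45 + 0.7776 + 1.084 + 0.17 = 18.573 ft²·°F·h/BTU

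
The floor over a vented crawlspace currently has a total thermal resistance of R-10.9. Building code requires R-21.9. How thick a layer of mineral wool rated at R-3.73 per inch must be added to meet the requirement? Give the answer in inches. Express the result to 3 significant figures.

ΔR = 21.9 − 10.9 = 11 ft²·°F·h/BTU
L = ΔR / (R/in) = 11/3.73 = 2.949 in

2.95 in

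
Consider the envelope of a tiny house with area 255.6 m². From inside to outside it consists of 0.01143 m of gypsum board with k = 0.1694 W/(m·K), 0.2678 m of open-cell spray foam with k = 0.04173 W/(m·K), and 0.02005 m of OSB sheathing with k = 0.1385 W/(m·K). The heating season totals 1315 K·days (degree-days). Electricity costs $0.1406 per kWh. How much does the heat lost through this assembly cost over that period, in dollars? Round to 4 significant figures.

171.1 dollars

0.01143/0.1694 = 0.067473
0.2678/0.04173 = 6.4174
0.02005/0.1385 = 0.14477
R_total = 0.067473 + 6.4174 + 0.14477 = 6.6297 m²·K/W
E = A × HDD × 24 / R / 1000 = 255.6 × 1315 × 24 / 6.6297 / 1000 = 1216.8 kWh
Cost = 1216.8 × 0.1406 = $171.08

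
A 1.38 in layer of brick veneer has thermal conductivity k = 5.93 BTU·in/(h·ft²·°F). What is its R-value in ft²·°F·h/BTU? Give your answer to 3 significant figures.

R = L/k = 1.38/5.93 = 0.2327 ft²·°F·h/BTU

0.233 ft²·°F·h/BTU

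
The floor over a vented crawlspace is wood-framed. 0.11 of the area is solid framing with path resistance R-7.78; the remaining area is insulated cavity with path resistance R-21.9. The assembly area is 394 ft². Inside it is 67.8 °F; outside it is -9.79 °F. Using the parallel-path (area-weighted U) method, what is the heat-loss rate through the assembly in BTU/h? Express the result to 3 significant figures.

U_eff = 0.89/21.9 + 0.11/7.78 = 0.04064 + 0.01414 = 0.05478
R_eff = 1/U_eff = 18.26 ft²·°F·h/BTU
Q = 394 × (67.8 − (-9.79)) / 18.26 = 1675 BTU/h

1670 BTU/h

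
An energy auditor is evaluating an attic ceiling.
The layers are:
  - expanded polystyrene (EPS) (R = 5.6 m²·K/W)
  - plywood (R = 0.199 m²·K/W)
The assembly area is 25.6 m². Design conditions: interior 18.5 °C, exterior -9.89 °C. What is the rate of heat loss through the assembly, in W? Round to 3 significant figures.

R_total = 5.6 + 0.199 = 5.799 m²·K/W
Q = A·ΔT/R = 25.6 × (18.5 − (-9.89)) / 5.799 = 125.3 W

125 W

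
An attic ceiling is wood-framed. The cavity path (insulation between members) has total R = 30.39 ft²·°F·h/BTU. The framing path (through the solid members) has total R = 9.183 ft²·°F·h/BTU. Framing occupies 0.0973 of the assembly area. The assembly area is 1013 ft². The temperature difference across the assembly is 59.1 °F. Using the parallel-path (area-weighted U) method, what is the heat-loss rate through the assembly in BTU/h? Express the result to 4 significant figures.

2413 BTU/h

U_eff = 0.9027/30.39 + 0.0973/9.183 = 0.029704 + 0.010596 = 0.0403
R_eff = 1/U_eff = 24.814 ft²·°F·h/BTU
Q = 1013 × 59.1 / 24.814 = 2412.7 BTU/h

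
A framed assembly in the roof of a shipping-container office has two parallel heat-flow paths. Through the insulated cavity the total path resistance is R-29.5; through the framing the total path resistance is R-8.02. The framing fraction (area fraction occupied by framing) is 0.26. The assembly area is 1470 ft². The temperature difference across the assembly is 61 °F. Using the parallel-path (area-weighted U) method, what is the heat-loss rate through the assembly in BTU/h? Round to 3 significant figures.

U_eff = 0.74/29.5 + 0.26/8.02 = 0.02508 + 0.03242 = 0.0575
R_eff = 1/U_eff = 17.39 ft²·°F·h/BTU
Q = 1470 × 61 / 17.39 = 5156 BTU/h

5160 BTU/h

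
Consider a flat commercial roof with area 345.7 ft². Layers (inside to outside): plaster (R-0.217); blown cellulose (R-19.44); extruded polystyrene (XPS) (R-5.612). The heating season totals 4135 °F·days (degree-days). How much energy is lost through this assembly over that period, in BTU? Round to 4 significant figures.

1358000 BTU

R_total = 0.217 + 19.44 + 5.612 = 25.269 ft²·°F·h/BTU
E = A × HDD × 24 / R = 345.7 × 4135 × 24 / 25.269 = 1357700 BTU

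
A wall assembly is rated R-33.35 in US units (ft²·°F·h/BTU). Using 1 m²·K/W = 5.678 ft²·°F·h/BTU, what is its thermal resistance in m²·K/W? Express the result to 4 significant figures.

R_SI = 33.35/5.678 = 5.8735

5.874 m²·K/W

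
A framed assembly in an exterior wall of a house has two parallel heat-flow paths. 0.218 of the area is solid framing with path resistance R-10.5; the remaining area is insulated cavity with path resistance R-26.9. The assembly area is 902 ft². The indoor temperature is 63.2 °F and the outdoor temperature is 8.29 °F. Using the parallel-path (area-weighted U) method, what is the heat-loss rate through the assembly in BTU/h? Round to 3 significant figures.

U_eff = 0.782/26.9 + 0.218/10.5 = 0.02907 + 0.02076 = 0.04983
R_eff = 1/U_eff = 20.07 ft²·°F·h/BTU
Q = 902 × (63.2 − 8.29) / 20.07 = 2468 BTU/h

2470 BTU/h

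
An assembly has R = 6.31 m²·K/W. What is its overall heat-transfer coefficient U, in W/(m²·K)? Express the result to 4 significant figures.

0.1585 W/(m²·K)

U = 1/R = 1/6.31 = 0.15848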